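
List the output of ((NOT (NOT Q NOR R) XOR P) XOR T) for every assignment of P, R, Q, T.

P | R | Q | T | Output
----------------------
0 | 0 | 0 | 0 | 1
0 | 0 | 0 | 1 | 0
0 | 0 | 1 | 0 | 0
0 | 0 | 1 | 1 | 1
0 | 1 | 0 | 0 | 1
0 | 1 | 0 | 1 | 0
0 | 1 | 1 | 0 | 1
0 | 1 | 1 | 1 | 0
1 | 0 | 0 | 0 | 0
1 | 0 | 0 | 1 | 1
1 | 0 | 1 | 0 | 1
1 | 0 | 1 | 1 | 0
1 | 1 | 0 | 0 | 0
1 | 1 | 0 | 1 | 1
1 | 1 | 1 | 0 | 0
1 | 1 | 1 | 1 | 1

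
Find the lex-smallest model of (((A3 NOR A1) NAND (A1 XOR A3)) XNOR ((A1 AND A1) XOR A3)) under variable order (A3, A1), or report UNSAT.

A3=0, A1=1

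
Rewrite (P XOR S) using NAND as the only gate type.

((P NAND (P NAND S)) NAND (S NAND (P NAND S)))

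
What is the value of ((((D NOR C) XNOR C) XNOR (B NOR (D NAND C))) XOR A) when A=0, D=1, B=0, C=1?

Substituting: ((((1 NOR 1) XNOR 1) XNOR (0 NOR (1 NAND 1))) XOR 0)
= 0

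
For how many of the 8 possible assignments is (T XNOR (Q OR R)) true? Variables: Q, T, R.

Satisfying assignments: (0,0,0), (0,1,1), (1,1,0), (1,1,1)
Count: 4 out of 8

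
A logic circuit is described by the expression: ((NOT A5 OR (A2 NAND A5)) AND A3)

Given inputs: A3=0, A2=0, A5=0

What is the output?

Substituting: ((NOT 0 OR (0 NAND 0)) AND 0)
= 0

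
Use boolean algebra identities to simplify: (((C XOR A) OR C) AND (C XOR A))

By absorption (E AND (E OR v) = E):
= (C XOR A)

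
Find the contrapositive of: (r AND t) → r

Contrapositive: NOT r → NOT (r AND t)
Note: A statement and its contrapositive are logically equivalent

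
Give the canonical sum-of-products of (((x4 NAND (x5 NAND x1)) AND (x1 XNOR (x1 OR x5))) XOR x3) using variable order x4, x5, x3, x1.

Σm(0, 1, 5, 6, 10, 11, 13, 14) = (NOT x4 AND NOT x5 AND NOT x3 AND NOT x1) OR (NOT x4 AND NOT x5 AND NOT x3 AND x1) OR (NOT x4 AND x5 AND NOT x3 AND x1) OR (NOT x4 AND x5 AND x3 AND NOT x1) OR (x4 AND NOT x5 AND x3 AND NOT x1) OR (x4 AND NOT x5 AND x3 AND x1) OR (x4 AND x5 AND NOT x3 AND x1) OR (x4 AND x5 AND x3 AND NOT x1)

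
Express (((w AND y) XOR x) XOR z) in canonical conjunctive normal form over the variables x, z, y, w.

(x OR z OR y OR w) AND (x OR z OR y OR NOT w) AND (x OR z OR NOT y OR w) AND (x OR NOT z OR NOT y OR NOT w) AND (NOT x OR z OR NOT y OR NOT w) AND (NOT x OR NOT z OR y OR w) AND (NOT x OR NOT z OR y OR NOT w) AND (NOT x OR NOT z OR NOT y OR w)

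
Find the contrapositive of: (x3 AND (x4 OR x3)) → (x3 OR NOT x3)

Contrapositive: NOT (x3 OR NOT x3) → NOT (x3 AND (x4 OR x3))
Note: A statement and its contrapositive are logically equivalent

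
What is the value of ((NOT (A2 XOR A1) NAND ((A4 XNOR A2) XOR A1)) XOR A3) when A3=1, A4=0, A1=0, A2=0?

Substituting: ((NOT (0 XOR 0) NAND ((0 XNOR 0) XOR 0)) XOR 1)
= 1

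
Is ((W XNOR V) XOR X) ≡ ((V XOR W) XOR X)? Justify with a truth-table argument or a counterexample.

No. Counterexample: with W=0, V=0, X=0, Expression 1 = 1 but Expression 2 = 0.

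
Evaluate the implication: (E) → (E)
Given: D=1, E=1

Antecedent (E) = 1; consequent (E) = 1.
1 → 1 = 1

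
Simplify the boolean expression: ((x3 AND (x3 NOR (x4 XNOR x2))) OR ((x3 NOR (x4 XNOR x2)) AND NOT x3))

By distribution ((E AND v) OR (E AND NOT v) = E):
= (x3 NOR (x4 XNOR x2))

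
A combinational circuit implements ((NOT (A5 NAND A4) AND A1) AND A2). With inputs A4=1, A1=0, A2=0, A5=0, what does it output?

Substituting: ((NOT (0 NAND 1) AND 0) AND 0)
= 0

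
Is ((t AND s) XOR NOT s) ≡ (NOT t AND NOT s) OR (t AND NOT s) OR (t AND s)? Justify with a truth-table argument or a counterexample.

Yes, they are equivalent — the two output columns agree on all 4 assignments:
t | s | Expression 1 | Expression 2
-----------------------------------
0 | 0 | 1 | 1
0 | 1 | 0 | 0
1 | 0 | 1 | 1
1 | 1 | 1 | 1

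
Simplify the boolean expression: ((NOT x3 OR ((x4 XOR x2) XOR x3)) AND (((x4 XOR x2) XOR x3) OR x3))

By distribution ((E OR v) AND (E OR NOT v) = E):
= ((x4 XOR x2) XOR x3)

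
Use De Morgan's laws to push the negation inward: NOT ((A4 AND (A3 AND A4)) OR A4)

NOT (A4 AND (A3 AND A4)) AND NOT A4
De Morgan's: NOT(OR of terms) = AND of negations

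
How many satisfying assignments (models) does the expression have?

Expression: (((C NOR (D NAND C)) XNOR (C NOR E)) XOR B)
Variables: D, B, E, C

Satisfying assignments: (0,0,0,1), (0,0,1,0), (0,0,1,1), (0,1,0,0), (1,0,0,1), (1,0,1,0), (1,0,1,1), (1,1,0,0)
Count: 8 out of 16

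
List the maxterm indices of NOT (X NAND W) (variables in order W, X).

ΠM(0, 1, 2) = (W OR X) AND (W OR NOT X) AND (NOT W OR X)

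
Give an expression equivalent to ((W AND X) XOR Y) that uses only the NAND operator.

((((W NAND X) NAND (W NAND X)) NAND (((W NAND X) NAND (W NAND X)) NAND Y)) NAND (Y NAND (((W NAND X) NAND (W NAND X)) NAND Y)))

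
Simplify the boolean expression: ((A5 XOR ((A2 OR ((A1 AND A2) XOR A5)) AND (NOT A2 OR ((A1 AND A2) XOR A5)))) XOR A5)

By XOR self-cancellation ((E XOR v) XOR v = E) then distribution ((E OR v) AND (E OR NOT v) = E):
= ((A1 AND A2) XOR A5)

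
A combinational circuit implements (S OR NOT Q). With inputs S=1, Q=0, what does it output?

Substituting: (1 OR NOT 0)
= 1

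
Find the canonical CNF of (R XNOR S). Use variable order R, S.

(R OR NOT S) AND (NOT R OR S)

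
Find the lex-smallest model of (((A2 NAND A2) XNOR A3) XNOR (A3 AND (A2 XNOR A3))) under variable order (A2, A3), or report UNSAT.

A2=0, A3=0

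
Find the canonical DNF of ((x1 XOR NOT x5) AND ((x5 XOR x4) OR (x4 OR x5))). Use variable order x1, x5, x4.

(NOT x1 AND NOT x5 AND x4) OR (x1 AND x5 AND NOT x4) OR (x1 AND x5 AND x4)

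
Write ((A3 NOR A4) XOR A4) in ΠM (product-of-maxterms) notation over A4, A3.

ΠM(1) = (A4 OR NOT A3)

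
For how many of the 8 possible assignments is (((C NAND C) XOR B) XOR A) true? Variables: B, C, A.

Satisfying assignments: (0,0,0), (0,1,1), (1,0,1), (1,1,0)
Count: 4 out of 8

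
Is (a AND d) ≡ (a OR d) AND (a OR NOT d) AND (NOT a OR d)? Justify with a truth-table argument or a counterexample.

Yes, they are equivalent — the two output columns agree on all 4 assignments:
a | d | Expression 1 | Expression 2
-----------------------------------
0 | 0 | 0 | 0
0 | 1 | 0 | 0
1 | 0 | 0 | 0
1 | 1 | 1 | 1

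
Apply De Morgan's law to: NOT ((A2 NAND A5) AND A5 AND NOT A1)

NOT (A2 NAND A5) OR NOT A5 OR A1
De Morgan's: NOT(AND of terms) = OR of negations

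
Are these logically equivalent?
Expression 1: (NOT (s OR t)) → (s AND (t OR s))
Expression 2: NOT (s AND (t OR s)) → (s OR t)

Yes, Contrapositive is always equivalent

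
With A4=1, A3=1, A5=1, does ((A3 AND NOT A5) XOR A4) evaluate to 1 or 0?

Substituting: ((1 AND NOT 1) XOR 1)
= 1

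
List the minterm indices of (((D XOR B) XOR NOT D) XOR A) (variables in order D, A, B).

Σm(0, 3, 4, 7) = (NOT D AND NOT A AND NOT B) OR (NOT D AND A AND B) OR (D AND NOT A AND NOT B) OR (D AND A AND B)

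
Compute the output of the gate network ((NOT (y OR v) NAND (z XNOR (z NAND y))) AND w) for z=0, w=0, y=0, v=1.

Substituting: ((NOT (0 OR 1) NAND (0 XNOR (0 NAND 0))) AND 0)
= 0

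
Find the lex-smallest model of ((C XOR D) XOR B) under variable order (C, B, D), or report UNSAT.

C=0, B=0, D=1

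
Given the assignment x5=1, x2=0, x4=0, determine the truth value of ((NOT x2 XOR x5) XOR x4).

Substituting: ((NOT 0 XOR 1) XOR 0)
= 0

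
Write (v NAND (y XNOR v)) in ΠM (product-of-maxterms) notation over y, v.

ΠM(3) = (NOT y OR NOT v)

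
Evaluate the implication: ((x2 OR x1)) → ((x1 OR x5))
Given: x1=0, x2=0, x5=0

Antecedent ((x2 OR x1)) = 0; consequent ((x1 OR x5)) = 0.
0 → 0 = 1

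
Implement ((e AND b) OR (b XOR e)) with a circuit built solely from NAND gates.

((((e NAND b) NAND (e NAND b)) NAND ((e NAND b) NAND (e NAND b))) NAND (((b NAND (b NAND e)) NAND (e NAND (b NAND e))) NAND ((b NAND (b NAND e)) NAND (e NAND (b NAND e)))))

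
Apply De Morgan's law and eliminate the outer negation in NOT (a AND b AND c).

NOT a OR NOT b OR NOT c
De Morgan's: NOT(AND of terms) = OR of negations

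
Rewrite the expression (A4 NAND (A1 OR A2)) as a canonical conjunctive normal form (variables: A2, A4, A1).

(A2 OR NOT A4 OR NOT A1) AND (NOT A2 OR NOT A4 OR A1) AND (NOT A2 OR NOT A4 OR NOT A1)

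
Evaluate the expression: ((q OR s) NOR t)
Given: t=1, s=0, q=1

Substituting: ((1 OR 0) NOR 1)
= 0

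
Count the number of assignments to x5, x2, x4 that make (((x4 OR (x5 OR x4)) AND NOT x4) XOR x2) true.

Satisfying assignments: (0,1,0), (0,1,1), (1,0,0), (1,1,1)
Count: 4 out of 8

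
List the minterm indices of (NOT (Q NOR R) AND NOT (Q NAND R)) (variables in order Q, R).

Σm(3) = (Q AND R)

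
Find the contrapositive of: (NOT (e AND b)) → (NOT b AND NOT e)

Contrapositive: NOT (NOT b AND NOT e) → (e AND b)
Note: A statement and its contrapositive are logically equivalent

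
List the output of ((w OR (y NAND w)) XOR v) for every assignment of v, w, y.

v | w | y | Output
------------------
0 | 0 | 0 | 1
0 | 0 | 1 | 1
0 | 1 | 0 | 1
0 | 1 | 1 | 1
1 | 0 | 0 | 0
1 | 0 | 1 | 0
1 | 1 | 0 | 0
1 | 1 | 1 | 0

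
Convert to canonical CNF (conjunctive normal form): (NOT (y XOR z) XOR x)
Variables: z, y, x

(z OR y OR NOT x) AND (z OR NOT y OR x) AND (NOT z OR y OR x) AND (NOT z OR NOT y OR NOT x)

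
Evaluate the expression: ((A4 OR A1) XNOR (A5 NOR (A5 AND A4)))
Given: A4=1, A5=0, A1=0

Substituting: ((1 OR 0) XNOR (0 NOR (0 AND 1)))
= 1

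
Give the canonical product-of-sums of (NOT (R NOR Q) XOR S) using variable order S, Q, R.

ΠM(0, 5, 6, 7) = (S OR Q OR R) AND (NOT S OR Q OR NOT R) AND (NOT S OR NOT Q OR R) AND (NOT S OR NOT Q OR NOT R)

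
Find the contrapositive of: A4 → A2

Contrapositive: NOT A2 → NOT A4
Note: A statement and its contrapositive are logically equivalent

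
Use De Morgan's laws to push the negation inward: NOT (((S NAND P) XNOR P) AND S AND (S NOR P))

NOT ((S NAND P) XNOR P) OR NOT S OR NOT (S NOR P)
De Morgan's: NOT(AND of terms) = OR of negations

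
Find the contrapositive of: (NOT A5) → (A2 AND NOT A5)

Contrapositive: NOT (A2 AND NOT A5) → A5
Note: A statement and its contrapositive are logically equivalent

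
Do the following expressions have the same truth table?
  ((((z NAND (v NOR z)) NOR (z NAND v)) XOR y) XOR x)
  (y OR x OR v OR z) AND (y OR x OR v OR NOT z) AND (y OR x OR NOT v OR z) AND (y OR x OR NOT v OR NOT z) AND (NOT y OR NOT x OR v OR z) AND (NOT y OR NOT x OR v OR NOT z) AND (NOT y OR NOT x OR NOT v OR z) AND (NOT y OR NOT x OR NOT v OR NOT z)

Yes, they are equivalent — the two output columns agree on all 16 assignments:
y | x | v | z | Expression 1 | Expression 2
-------------------------------------------
0 | 0 | 0 | 0 | 0 | 0
0 | 0 | 0 | 1 | 0 | 0
0 | 0 | 1 | 0 | 0 | 0
0 | 0 | 1 | 1 | 0 | 0
0 | 1 | 0 | 0 | 1 | 1
0 | 1 | 0 | 1 | 1 | 1
0 | 1 | 1 | 0 | 1 | 1
0 | 1 | 1 | 1 | 1 | 1
1 | 0 | 0 | 0 | 1 | 1
1 | 0 | 0 | 1 | 1 | 1
1 | 0 | 1 | 0 | 1 | 1
1 | 0 | 1 | 1 | 1 | 1
1 | 1 | 0 | 0 | 0 | 0
1 | 1 | 0 | 1 | 0 | 0
1 | 1 | 1 | 0 | 0 | 0
1 | 1 | 1 | 1 | 0 | 0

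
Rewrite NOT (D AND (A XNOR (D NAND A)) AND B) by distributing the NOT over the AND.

NOT D OR NOT (A XNOR (D NAND A)) OR NOT B
De Morgan's: NOT(AND of terms) = OR of negations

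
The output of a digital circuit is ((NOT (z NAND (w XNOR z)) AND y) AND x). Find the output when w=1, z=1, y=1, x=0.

Substituting: ((NOT (1 NAND (1 XNOR 1)) AND 1) AND 0)
= 0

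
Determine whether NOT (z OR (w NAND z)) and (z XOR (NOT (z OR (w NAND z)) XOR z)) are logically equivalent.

Yes, they are equivalent — the two output columns agree on all 4 assignments:
w | z | Expression 1 | Expression 2
-----------------------------------
0 | 0 | 0 | 0
0 | 1 | 0 | 0
1 | 0 | 0 | 0
1 | 1 | 0 | 0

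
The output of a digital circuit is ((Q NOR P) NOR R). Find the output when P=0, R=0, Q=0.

Substituting: ((0 NOR 0) NOR 0)
= 0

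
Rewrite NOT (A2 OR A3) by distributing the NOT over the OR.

NOT A2 AND NOT A3
De Morgan's: NOT(OR of terms) = AND of negations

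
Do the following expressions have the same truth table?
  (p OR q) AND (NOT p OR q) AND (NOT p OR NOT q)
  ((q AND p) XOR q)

Yes, they are equivalent — the two output columns agree on all 4 assignments:
p | q | Expression 1 | Expression 2
-----------------------------------
0 | 0 | 0 | 0
0 | 1 | 1 | 1
1 | 0 | 0 | 0
1 | 1 | 0 | 0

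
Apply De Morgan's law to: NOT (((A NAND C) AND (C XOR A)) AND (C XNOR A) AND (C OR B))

NOT ((A NAND C) AND (C XOR A)) OR NOT (C XNOR A) OR NOT (C OR B)
De Morgan's: NOT(AND of terms) = OR of negations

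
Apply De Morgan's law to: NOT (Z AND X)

NOT Z OR NOT X
De Morgan's: NOT(AND of terms) = OR of negations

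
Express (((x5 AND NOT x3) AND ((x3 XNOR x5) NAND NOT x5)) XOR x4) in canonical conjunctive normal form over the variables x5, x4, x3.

(x5 OR x4 OR x3) AND (x5 OR x4 OR NOT x3) AND (NOT x5 OR x4 OR NOT x3) AND (NOT x5 OR NOT x4 OR x3)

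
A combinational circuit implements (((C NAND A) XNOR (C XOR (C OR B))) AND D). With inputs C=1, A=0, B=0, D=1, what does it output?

Substituting: (((1 NAND 0) XNOR (1 XOR (1 OR 0))) AND 1)
= 0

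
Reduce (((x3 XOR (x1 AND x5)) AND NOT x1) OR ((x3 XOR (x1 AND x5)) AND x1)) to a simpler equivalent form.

By distribution ((E AND v) OR (E AND NOT v) = E):
= (x3 XOR (x1 AND x5))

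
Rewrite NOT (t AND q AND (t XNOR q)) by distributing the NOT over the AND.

NOT t OR NOT q OR NOT (t XNOR q)
De Morgan's: NOT(AND of terms) = OR of negations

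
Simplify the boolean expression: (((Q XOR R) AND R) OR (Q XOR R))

By absorption (E OR (E AND v) = E):
= (Q XOR R)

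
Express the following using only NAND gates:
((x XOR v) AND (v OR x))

((((x NAND (x NAND v)) NAND (v NAND (x NAND v))) NAND ((v NAND v) NAND (x NAND x))) NAND (((x NAND (x NAND v)) NAND (v NAND (x NAND v))) NAND ((v NAND v) NAND (x NAND x))))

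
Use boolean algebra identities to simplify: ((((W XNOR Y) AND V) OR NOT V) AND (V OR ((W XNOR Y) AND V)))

By distribution ((E OR v) AND (E OR NOT v) = E):
= ((W XNOR Y) AND V)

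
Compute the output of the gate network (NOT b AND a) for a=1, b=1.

Substituting: (NOT 1 AND 1)
= 0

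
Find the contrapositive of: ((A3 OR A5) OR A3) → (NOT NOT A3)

Contrapositive: NOT A3 → NOT ((A3 OR A5) OR A3)
Note: A statement and its contrapositive are logically equivalent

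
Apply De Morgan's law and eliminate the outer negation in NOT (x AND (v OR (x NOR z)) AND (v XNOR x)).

NOT x OR NOT (v OR (x NOR z)) OR NOT (v XNOR x)
De Morgan's: NOT(AND of terms) = OR of negations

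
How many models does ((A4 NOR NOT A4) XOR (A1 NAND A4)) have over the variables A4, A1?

Satisfying assignments: (0,0), (0,1), (1,0)
Count: 3 out of 4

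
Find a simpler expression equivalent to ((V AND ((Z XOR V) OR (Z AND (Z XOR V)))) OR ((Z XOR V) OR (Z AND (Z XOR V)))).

By absorption (E OR (E AND v) = E) then absorption (E OR (E AND v) = E):
= (Z XOR V)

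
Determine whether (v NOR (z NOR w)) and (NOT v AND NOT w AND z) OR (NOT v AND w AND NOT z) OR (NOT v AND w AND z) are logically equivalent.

Yes, they are equivalent — the two output columns agree on all 8 assignments:
v | w | z | Expression 1 | Expression 2
---------------------------------------
0 | 0 | 0 | 0 | 0
0 | 0 | 1 | 1 | 1
0 | 1 | 0 | 1 | 1
0 | 1 | 1 | 1 | 1
1 | 0 | 0 | 0 | 0
1 | 0 | 1 | 0 | 0
1 | 1 | 0 | 0 | 0
1 | 1 | 1 | 0 | 0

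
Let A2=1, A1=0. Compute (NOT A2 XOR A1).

Substituting: (NOT 1 XOR 0)
= 0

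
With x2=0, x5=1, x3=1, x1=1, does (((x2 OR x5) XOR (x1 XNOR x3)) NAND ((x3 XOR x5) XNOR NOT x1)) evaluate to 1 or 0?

Substituting: (((0 OR 1) XOR (1 XNOR 1)) NAND ((1 XOR 1) XNOR NOT 1))
= 1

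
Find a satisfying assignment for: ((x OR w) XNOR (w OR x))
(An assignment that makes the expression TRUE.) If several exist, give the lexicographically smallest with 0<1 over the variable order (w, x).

w=0, x=0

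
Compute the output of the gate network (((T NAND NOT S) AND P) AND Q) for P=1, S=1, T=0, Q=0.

Substituting: (((0 NAND NOT 1) AND 1) AND 0)
= 0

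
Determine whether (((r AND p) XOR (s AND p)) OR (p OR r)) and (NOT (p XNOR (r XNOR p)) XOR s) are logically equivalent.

No. Counterexample: with p=0, s=0, r=0, Expression 1 = 0 but Expression 2 = 1.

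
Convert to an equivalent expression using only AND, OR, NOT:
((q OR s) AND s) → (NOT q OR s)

NOT ((q OR s) AND s) OR (NOT q OR s)
(Implication elimination: A → B = NOT A OR B)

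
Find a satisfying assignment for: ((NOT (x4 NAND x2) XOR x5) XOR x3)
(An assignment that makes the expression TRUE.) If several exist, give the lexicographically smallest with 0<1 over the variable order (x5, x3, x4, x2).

x5=0, x3=0, x4=1, x2=1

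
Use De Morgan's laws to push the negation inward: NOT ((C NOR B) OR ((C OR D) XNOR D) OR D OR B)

NOT (C NOR B) AND NOT ((C OR D) XNOR D) AND NOT D AND NOT B
De Morgan's: NOT(OR of terms) = AND of negations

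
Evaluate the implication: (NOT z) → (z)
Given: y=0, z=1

Antecedent (NOT z) = 0; consequent (z) = 1.
0 → 1 = 1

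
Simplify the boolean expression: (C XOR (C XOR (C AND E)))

By XOR self-cancellation ((E XOR v) XOR v = E):
= (C AND E)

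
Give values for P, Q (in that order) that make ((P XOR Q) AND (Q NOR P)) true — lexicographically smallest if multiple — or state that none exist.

UNSATISFIABLE - no assignment makes this expression true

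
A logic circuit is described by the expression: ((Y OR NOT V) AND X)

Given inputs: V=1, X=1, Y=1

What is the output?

Substituting: ((1 OR NOT 1) AND 1)
= 1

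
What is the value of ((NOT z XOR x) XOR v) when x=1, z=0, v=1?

Substituting: ((NOT 0 XOR 1) XOR 1)
= 1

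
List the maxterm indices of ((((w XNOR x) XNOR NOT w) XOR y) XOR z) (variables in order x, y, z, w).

ΠM(2, 3, 4, 5, 8, 9, 14, 15) = (x OR y OR NOT z OR w) AND (x OR y OR NOT z OR NOT w) AND (x OR NOT y OR z OR w) AND (x OR NOT y OR z OR NOT w) AND (NOT x OR y OR z OR w) AND (NOT x OR y OR z OR NOT w) AND (NOT x OR NOT y OR NOT z OR w) AND (NOT x OR NOT y OR NOT z OR NOT w)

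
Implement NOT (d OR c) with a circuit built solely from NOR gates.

(((d NOR c) NOR (d NOR c)) NOR ((d NOR c) NOR (d NOR c)))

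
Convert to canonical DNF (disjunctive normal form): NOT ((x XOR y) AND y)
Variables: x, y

(NOT x AND NOT y) OR (x AND NOT y) OR (x AND y)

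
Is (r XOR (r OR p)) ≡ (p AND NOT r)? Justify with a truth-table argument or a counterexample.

Yes, they are equivalent — the two output columns agree on all 4 assignments:
p | r | Expression 1 | Expression 2
-----------------------------------
0 | 0 | 0 | 0
0 | 1 | 0 | 0
1 | 0 | 1 | 1
1 | 1 | 0 | 0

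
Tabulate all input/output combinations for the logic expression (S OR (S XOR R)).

S | R | Output
--------------
0 | 0 | 0
0 | 1 | 1
1 | 0 | 1
1 | 1 | 1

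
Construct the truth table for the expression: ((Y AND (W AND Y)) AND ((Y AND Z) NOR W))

Y | Z | W | Output
------------------
0 | 0 | 0 | 0
0 | 0 | 1 | 0
0 | 1 | 0 | 0
0 | 1 | 1 | 0
1 | 0 | 0 | 0
1 | 0 | 1 | 0
1 | 1 | 0 | 0
1 | 1 | 1 | 0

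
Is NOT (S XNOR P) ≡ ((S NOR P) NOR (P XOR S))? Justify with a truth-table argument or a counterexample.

No. Counterexample: with S=0, P=1, Expression 1 = 1 but Expression 2 = 0.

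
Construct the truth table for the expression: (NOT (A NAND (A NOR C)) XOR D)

C | A | D | Output
------------------
0 | 0 | 0 | 0
0 | 0 | 1 | 1
0 | 1 | 0 | 0
0 | 1 | 1 | 1
1 | 0 | 0 | 0
1 | 0 | 1 | 1
1 | 1 | 0 | 0
1 | 1 | 1 | 1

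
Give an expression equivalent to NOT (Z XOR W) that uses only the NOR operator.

(((((Z NOR W) NOR (Z NOR W)) NOR ((Z NOR W) NOR (Z NOR W))) NOR ((((Z NOR Z) NOR (W NOR W)) NOR ((Z NOR Z) NOR (W NOR W))) NOR (((Z NOR Z) NOR (W NOR W)) NOR ((Z NOR Z) NOR (W NOR W))))) NOR ((((Z NOR W) NOR (Z NOR W)) NOR ((Z NOR W) NOR (Z NOR W))) NOR ((((Z NOR Z) NOR (W NOR W)) NOR ((Z NOR Z) NOR (W NOR W))) NOR (((Z NOR Z) NOR (W NOR W)) NOR ((Z NOR Z) NOR (W NOR W))))))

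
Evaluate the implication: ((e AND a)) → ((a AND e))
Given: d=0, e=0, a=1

Antecedent ((e AND a)) = 0; consequent ((a AND e)) = 0.
0 → 0 = 1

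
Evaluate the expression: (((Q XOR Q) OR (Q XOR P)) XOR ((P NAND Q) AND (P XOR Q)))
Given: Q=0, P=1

Substituting: (((0 XOR 0) OR (0 XOR 1)) XOR ((1 NAND 0) AND (1 XOR 0)))
= 0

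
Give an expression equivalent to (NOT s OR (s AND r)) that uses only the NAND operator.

(((s NAND s) NAND (s NAND s)) NAND (((s NAND r) NAND (s NAND r)) NAND ((s NAND r) NAND (s NAND r))))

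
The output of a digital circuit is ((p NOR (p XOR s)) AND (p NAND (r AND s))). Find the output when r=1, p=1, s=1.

Substituting: ((1 NOR (1 XOR 1)) AND (1 NAND (1 AND 1)))
= 0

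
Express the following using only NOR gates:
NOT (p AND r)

(((p NOR p) NOR (r NOR r)) NOR ((p NOR p) NOR (r NOR r)))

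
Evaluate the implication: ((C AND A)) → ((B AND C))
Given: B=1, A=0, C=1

Antecedent ((C AND A)) = 0; consequent ((B AND C)) = 1.
0 → 1 = 1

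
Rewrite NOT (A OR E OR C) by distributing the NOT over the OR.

NOT A AND NOT E AND NOT C
De Morgan's: NOT(OR of terms) = AND of negations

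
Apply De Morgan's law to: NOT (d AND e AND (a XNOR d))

NOT d OR NOT e OR NOT (a XNOR d)
De Morgan's: NOT(AND of terms) = OR of negations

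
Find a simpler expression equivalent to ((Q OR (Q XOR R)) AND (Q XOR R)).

By absorption (E AND (E OR v) = E):
= (Q XOR R)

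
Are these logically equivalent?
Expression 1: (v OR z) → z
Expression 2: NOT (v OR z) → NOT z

No, Inverse is not equivalent to original (counterexample: v=1, z=0, x=0)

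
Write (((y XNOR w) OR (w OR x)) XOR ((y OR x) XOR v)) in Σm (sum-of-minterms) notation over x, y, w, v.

Σm(0, 2, 4, 7, 9, 11, 13, 15) = (NOT x AND NOT y AND NOT w AND NOT v) OR (NOT x AND NOT y AND w AND NOT v) OR (NOT x AND y AND NOT w AND NOT v) OR (NOT x AND y AND w AND v) OR (x AND NOT y AND NOT w AND v) OR (x AND NOT y AND w AND v) OR (x AND y AND NOT w AND v) OR (x AND y AND w AND v)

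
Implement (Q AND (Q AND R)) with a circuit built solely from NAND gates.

((Q NAND ((Q NAND R) NAND (Q NAND R))) NAND (Q NAND ((Q NAND R) NAND (Q NAND R))))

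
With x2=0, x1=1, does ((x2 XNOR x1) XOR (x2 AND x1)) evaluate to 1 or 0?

Substituting: ((0 XNOR 1) XOR (0 AND 1))
= 0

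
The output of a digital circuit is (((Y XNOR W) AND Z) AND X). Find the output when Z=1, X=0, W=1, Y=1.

Substituting: (((1 XNOR 1) AND 1) AND 0)
= 0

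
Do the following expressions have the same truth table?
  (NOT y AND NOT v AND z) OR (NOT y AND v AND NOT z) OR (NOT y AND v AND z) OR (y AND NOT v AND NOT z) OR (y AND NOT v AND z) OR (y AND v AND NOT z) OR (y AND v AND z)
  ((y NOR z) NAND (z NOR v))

Yes, they are equivalent — the two output columns agree on all 8 assignments:
y | v | z | Expression 1 | Expression 2
---------------------------------------
0 | 0 | 0 | 0 | 0
0 | 0 | 1 | 1 | 1
0 | 1 | 0 | 1 | 1
0 | 1 | 1 | 1 | 1
1 | 0 | 0 | 1 | 1
1 | 0 | 1 | 1 | 1
1 | 1 | 0 | 1 | 1
1 | 1 | 1 | 1 | 1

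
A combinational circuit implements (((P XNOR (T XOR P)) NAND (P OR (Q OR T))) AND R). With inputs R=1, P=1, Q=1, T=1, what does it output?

Substituting: (((1 XNOR (1 XOR 1)) NAND (1 OR (1 OR 1))) AND 1)
= 1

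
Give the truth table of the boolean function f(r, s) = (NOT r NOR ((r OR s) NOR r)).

r | s | Output
--------------
0 | 0 | 0
0 | 1 | 0
1 | 0 | 1
1 | 1 | 1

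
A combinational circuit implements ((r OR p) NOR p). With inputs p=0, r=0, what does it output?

Substituting: ((0 OR 0) NOR 0)
= 1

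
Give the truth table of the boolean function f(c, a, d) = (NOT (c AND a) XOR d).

c | a | d | Output
------------------
0 | 0 | 0 | 1
0 | 0 | 1 | 0
0 | 1 | 0 | 1
0 | 1 | 1 | 0
1 | 0 | 0 | 1
1 | 0 | 1 | 0
1 | 1 | 0 | 0
1 | 1 | 1 | 1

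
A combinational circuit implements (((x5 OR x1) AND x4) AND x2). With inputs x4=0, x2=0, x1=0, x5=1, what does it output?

Substituting: (((1 OR 0) AND 0) AND 0)
= 0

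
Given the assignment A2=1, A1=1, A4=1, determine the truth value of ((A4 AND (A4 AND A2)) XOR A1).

Substituting: ((1 AND (1 AND 1)) XOR 1)
= 0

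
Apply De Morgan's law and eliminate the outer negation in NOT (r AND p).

NOT r OR NOT p
De Morgan's: NOT(AND of terms) = OR of negations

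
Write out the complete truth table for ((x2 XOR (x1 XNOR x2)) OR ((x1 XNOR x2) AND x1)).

x1 | x2 | Output
----------------
0 | 0 | 1
0 | 1 | 1
1 | 0 | 0
1 | 1 | 1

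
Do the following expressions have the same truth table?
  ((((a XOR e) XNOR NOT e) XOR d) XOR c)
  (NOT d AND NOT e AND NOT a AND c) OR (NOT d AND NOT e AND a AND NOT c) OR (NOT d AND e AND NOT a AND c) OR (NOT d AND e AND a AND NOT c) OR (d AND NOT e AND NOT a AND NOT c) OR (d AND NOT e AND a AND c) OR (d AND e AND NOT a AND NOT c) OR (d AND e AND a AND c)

Yes, they are equivalent — the two output columns agree on all 16 assignments:
d | e | a | c | Expression 1 | Expression 2
-------------------------------------------
0 | 0 | 0 | 0 | 0 | 0
0 | 0 | 0 | 1 | 1 | 1
0 | 0 | 1 | 0 | 1 | 1
0 | 0 | 1 | 1 | 0 | 0
0 | 1 | 0 | 0 | 0 | 0
0 | 1 | 0 | 1 | 1 | 1
0 | 1 | 1 | 0 | 1 | 1
0 | 1 | 1 | 1 | 0 | 0
1 | 0 | 0 | 0 | 1 | 1
1 | 0 | 0 | 1 | 0 | 0
1 | 0 | 1 | 0 | 0 | 0
1 | 0 | 1 | 1 | 1 | 1
1 | 1 | 0 | 0 | 1 | 1
1 | 1 | 0 | 1 | 0 | 0
1 | 1 | 1 | 0 | 0 | 0
1 | 1 | 1 | 1 | 1 | 1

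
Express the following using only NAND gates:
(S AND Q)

((S NAND Q) NAND (S NAND Q))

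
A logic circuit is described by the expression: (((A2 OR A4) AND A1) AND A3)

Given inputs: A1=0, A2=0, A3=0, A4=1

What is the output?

Substituting: (((0 OR 1) AND 0) AND 0)
= 0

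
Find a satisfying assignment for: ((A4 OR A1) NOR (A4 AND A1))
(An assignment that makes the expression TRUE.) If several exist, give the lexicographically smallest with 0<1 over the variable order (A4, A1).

A4=0, A1=0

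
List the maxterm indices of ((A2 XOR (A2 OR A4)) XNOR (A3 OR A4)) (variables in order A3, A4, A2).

ΠM(3, 4, 5, 7) = (A3 OR NOT A4 OR NOT A2) AND (NOT A3 OR A4 OR A2) AND (NOT A3 OR A4 OR NOT A2) AND (NOT A3 OR NOT A4 OR NOT A2)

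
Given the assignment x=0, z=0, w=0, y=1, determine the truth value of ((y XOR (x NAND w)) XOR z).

Substituting: ((1 XOR (0 NAND 0)) XOR 0)
= 0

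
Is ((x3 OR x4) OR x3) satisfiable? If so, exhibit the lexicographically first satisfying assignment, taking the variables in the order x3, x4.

x3=0, x4=1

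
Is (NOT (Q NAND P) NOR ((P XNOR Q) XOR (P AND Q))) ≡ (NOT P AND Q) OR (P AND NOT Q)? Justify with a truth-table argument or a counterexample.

Yes, they are equivalent — the two output columns agree on all 4 assignments:
P | Q | Expression 1 | Expression 2
-----------------------------------
0 | 0 | 0 | 0
0 | 1 | 1 | 1
1 | 0 | 1 | 1
1 | 1 | 0 | 0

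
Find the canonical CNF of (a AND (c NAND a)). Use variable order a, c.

(a OR c) AND (a OR NOT c) AND (NOT a OR NOT c)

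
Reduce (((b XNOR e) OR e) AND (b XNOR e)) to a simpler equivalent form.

By absorption (E AND (E OR v) = E):
= (b XNOR e)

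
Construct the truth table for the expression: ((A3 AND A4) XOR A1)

A3 | A1 | A4 | Output
---------------------
0 | 0 | 0 | 0
0 | 0 | 1 | 0
0 | 1 | 0 | 1
0 | 1 | 1 | 1
1 | 0 | 0 | 0
1 | 0 | 1 | 1
1 | 1 | 0 | 1
1 | 1 | 1 | 0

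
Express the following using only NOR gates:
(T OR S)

((T NOR S) NOR (T NOR S))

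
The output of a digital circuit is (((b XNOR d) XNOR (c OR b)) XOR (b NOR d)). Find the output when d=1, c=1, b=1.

Substituting: (((1 XNOR 1) XNOR (1 OR 1)) XOR (1 NOR 1))
= 1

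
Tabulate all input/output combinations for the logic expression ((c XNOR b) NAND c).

c | b | Output
--------------
0 | 0 | 1
0 | 1 | 1
1 | 0 | 1
1 | 1 | 0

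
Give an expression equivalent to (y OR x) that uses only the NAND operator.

((y NAND y) NAND (x NAND x))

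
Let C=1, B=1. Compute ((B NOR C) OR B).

Substituting: ((1 NOR 1) OR 1)
= 1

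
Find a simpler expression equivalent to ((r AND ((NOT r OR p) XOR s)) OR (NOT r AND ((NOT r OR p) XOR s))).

By distribution ((E AND v) OR (E AND NOT v) = E):
= ((NOT r OR p) XOR s)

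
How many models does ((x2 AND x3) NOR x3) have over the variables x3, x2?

Satisfying assignments: (0,0), (0,1)
Count: 2 out of 4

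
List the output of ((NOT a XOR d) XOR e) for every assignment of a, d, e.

a | d | e | Output
------------------
0 | 0 | 0 | 1
0 | 0 | 1 | 0
0 | 1 | 0 | 0
0 | 1 | 1 | 1
1 | 0 | 0 | 0
1 | 0 | 1 | 1
1 | 1 | 0 | 1
1 | 1 | 1 | 0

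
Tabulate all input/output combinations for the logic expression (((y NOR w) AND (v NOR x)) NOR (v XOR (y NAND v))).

w | x | y | v | Output
----------------------
0 | 0 | 0 | 0 | 0
0 | 0 | 0 | 1 | 1
0 | 0 | 1 | 0 | 0
0 | 0 | 1 | 1 | 0
0 | 1 | 0 | 0 | 0
0 | 1 | 0 | 1 | 1
0 | 1 | 1 | 0 | 0
0 | 1 | 1 | 1 | 0
1 | 0 | 0 | 0 | 0
1 | 0 | 0 | 1 | 1
1 | 0 | 1 | 0 | 0
1 | 0 | 1 | 1 | 0
1 | 1 | 0 | 0 | 0
1 | 1 | 0 | 1 | 1
1 | 1 | 1 | 0 | 0
1 | 1 | 1 | 1 | 0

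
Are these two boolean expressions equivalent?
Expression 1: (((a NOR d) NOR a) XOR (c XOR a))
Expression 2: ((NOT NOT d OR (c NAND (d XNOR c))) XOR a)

No. Counterexample: with c=0, d=0, a=0, Expression 1 = 0 but Expression 2 = 1.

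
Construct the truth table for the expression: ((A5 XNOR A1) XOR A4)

A4 | A5 | A1 | Output
---------------------
0 | 0 | 0 | 1
0 | 0 | 1 | 0
0 | 1 | 0 | 0
0 | 1 | 1 | 1
1 | 0 | 0 | 0
1 | 0 | 1 | 1
1 | 1 | 0 | 1
1 | 1 | 1 | 0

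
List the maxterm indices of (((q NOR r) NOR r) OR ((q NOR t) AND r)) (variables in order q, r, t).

ΠM(0, 1, 3, 6, 7) = (q OR r OR t) AND (q OR r OR NOT t) AND (q OR NOT r OR NOT t) AND (NOT q OR NOT r OR t) AND (NOT q OR NOT r OR NOT t)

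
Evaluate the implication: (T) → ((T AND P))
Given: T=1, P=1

Antecedent (T) = 1; consequent ((T AND P)) = 1.
1 → 1 = 1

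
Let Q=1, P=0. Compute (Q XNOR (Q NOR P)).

Substituting: (1 XNOR (1 NOR 0))
= 0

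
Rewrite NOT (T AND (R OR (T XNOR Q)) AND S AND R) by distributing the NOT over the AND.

NOT T OR NOT (R OR (T XNOR Q)) OR NOT S OR NOT R
De Morgan's: NOT(AND of terms) = OR of negations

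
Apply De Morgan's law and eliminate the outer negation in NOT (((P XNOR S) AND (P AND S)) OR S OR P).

NOT ((P XNOR S) AND (P AND S)) AND NOT S AND NOT P
De Morgan's: NOT(OR of terms) = AND of negations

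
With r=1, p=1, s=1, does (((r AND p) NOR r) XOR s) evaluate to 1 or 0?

Substituting: (((1 AND 1) NOR 1) XOR 1)
= 1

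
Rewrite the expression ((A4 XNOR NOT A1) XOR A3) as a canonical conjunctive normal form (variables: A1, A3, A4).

(A1 OR A3 OR A4) AND (A1 OR NOT A3 OR NOT A4) AND (NOT A1 OR A3 OR NOT A4) AND (NOT A1 OR NOT A3 OR A4)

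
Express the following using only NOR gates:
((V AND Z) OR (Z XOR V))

((((V NOR V) NOR (Z NOR Z)) NOR ((((Z NOR V) NOR (Z NOR V)) NOR ((Z NOR V) NOR (Z NOR V))) NOR ((((Z NOR Z) NOR (V NOR V)) NOR ((Z NOR Z) NOR (V NOR V))) NOR (((Z NOR Z) NOR (V NOR V)) NOR ((Z NOR Z) NOR (V NOR V)))))) NOR (((V NOR V) NOR (Z NOR Z)) NOR ((((Z NOR V) NOR (Z NOR V)) NOR ((Z NOR V) NOR (Z NOR V))) NOR ((((Z NOR Z) NOR (V NOR V)) NOR ((Z NOR Z) NOR (V NOR V))) NOR (((Z NOR Z) NOR (V NOR V)) NOR ((Z NOR Z) NOR (V NOR V)))))))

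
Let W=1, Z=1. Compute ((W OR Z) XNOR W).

Substituting: ((1 OR 1) XNOR 1)
= 1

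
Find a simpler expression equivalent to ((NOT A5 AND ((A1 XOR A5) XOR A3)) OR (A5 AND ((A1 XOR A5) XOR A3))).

By distribution ((E AND v) OR (E AND NOT v) = E):
= ((A1 XOR A5) XOR A3)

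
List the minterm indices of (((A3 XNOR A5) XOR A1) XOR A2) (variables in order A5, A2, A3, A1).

Σm(0, 3, 5, 6, 9, 10, 12, 15) = (NOT A5 AND NOT A2 AND NOT A3 AND NOT A1) OR (NOT A5 AND NOT A2 AND A3 AND A1) OR (NOT A5 AND A2 AND NOT A3 AND A1) OR (NOT A5 AND A2 AND A3 AND NOT A1) OR (A5 AND NOT A2 AND NOT A3 AND A1) OR (A5 AND NOT A2 AND A3 AND NOT A1) OR (A5 AND A2 AND NOT A3 AND NOT A1) OR (A5 AND A2 AND A3 AND A1)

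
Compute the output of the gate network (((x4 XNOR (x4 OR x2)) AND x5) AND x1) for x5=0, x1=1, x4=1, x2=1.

Substituting: (((1 XNOR (1 OR 1)) AND 0) AND 1)
= 0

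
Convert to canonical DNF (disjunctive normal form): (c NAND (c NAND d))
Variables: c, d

(NOT c AND NOT d) OR (NOT c AND d) OR (c AND d)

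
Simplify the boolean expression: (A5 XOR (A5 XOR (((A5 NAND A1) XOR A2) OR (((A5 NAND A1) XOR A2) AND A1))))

By XOR self-cancellation ((E XOR v) XOR v = E) then absorption (E OR (E AND v) = E):
= ((A5 NAND A1) XOR A2)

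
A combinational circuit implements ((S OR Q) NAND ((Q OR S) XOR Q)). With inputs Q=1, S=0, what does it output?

Substituting: ((0 OR 1) NAND ((1 OR 0) XOR 1))
= 1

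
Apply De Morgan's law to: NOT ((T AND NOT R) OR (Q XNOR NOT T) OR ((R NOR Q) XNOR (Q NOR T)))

NOT (T AND NOT R) AND NOT (Q XNOR NOT T) AND NOT ((R NOR Q) XNOR (Q NOR T))
De Morgan's: NOT(OR of terms) = AND of negations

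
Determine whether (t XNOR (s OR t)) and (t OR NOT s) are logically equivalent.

Yes, they are equivalent — the two output columns agree on all 4 assignments:
t | s | Expression 1 | Expression 2
-----------------------------------
0 | 0 | 1 | 1
0 | 1 | 0 | 0
1 | 0 | 1 | 1
1 | 1 | 1 | 1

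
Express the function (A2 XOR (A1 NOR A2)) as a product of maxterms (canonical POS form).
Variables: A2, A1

ΠM(1) = (A2 OR NOT A1)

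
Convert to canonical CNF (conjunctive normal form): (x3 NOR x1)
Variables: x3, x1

(x3 OR NOT x1) AND (NOT x3 OR x1) AND (NOT x3 OR NOT x1)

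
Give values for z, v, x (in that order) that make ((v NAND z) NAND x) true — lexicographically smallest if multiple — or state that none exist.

z=0, v=0, x=0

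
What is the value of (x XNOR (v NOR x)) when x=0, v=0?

Substituting: (0 XNOR (0 NOR 0))
= 0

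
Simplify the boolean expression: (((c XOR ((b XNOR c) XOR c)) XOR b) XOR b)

By XOR self-cancellation ((E XOR v) XOR v = E) then XOR self-cancellation ((E XOR v) XOR v = E):
= (b XNOR c)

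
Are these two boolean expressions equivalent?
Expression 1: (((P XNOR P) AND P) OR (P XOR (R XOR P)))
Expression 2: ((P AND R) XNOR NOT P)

No. Counterexample: with R=1, P=0, Expression 1 = 1 but Expression 2 = 0.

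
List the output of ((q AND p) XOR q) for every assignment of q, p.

q | p | Output
--------------
0 | 0 | 0
0 | 1 | 0
1 | 0 | 1
1 | 1 | 0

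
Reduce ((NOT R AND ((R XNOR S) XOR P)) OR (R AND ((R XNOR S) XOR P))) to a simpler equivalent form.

By distribution ((E AND v) OR (E AND NOT v) = E):
= ((R XNOR S) XOR P)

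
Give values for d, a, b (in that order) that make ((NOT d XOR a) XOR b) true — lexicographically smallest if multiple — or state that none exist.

d=0, a=0, b=0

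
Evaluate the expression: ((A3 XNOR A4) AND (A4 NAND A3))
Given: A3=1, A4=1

Substituting: ((1 XNOR 1) AND (1 NAND 1))
= 0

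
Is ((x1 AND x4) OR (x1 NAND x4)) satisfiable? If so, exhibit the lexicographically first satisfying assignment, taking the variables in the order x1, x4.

x1=0, x4=0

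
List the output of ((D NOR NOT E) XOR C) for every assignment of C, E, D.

C | E | D | Output
------------------
0 | 0 | 0 | 0
0 | 0 | 1 | 0
0 | 1 | 0 | 1
0 | 1 | 1 | 0
1 | 0 | 0 | 1
1 | 0 | 1 | 1
1 | 1 | 0 | 0
1 | 1 | 1 | 1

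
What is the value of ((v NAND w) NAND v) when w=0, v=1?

Substituting: ((1 NAND 0) NAND 1)
= 0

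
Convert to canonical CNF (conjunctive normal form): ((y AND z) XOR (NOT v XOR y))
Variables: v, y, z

(v OR NOT y OR z) AND (NOT v OR y OR z) AND (NOT v OR y OR NOT z) AND (NOT v OR NOT y OR NOT z)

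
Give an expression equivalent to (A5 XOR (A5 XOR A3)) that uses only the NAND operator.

((A5 NAND (A5 NAND ((A5 NAND (A5 NAND A3)) NAND (A3 NAND (A5 NAND A3))))) NAND (((A5 NAND (A5 NAND A3)) NAND (A3 NAND (A5 NAND A3))) NAND (A5 NAND ((A5 NAND (A5 NAND A3)) NAND (A3 NAND (A5 NAND A3))))))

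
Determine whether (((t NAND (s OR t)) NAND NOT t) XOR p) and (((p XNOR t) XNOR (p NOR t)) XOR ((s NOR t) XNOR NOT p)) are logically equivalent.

No. Counterexample: with p=0, t=0, s=1, Expression 1 = 0 but Expression 2 = 1.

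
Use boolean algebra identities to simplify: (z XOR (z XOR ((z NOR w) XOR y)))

By XOR self-cancellation ((E XOR v) XOR v = E):
= ((z NOR w) XOR y)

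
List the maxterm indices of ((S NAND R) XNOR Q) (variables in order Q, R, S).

ΠM(0, 1, 2, 7) = (Q OR R OR S) AND (Q OR R OR NOT S) AND (Q OR NOT R OR S) AND (NOT Q OR NOT R OR NOT S)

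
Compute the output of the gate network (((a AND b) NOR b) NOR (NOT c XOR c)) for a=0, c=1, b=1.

Substituting: (((0 AND 1) NOR 1) NOR (NOT 1 XOR 1))
= 0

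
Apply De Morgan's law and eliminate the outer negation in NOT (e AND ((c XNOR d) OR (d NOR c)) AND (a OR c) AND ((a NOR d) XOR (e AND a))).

NOT e OR NOT ((c XNOR d) OR (d NOR c)) OR NOT (a OR c) OR NOT ((a NOR d) XOR (e AND a))
De Morgan's: NOT(AND of terms) = OR of negations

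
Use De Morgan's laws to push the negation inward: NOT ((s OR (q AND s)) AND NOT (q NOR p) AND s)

NOT (s OR (q AND s)) OR (q NOR p) OR NOT s
De Morgan's: NOT(AND of terms) = OR of negations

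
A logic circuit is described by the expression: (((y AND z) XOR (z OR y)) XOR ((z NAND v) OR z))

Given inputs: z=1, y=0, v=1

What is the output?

Substituting: (((0 AND 1) XOR (1 OR 0)) XOR ((1 NAND 1) OR 1))
= 0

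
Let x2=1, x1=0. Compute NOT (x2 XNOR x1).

Substituting: NOT (1 XNOR 0)
= 1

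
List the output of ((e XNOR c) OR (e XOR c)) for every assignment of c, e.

c | e | Output
--------------
0 | 0 | 1
0 | 1 | 1
1 | 0 | 1
1 | 1 | 1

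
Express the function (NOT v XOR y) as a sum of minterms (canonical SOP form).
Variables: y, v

Σm(0, 3) = (NOT y AND NOT v) OR (y AND v)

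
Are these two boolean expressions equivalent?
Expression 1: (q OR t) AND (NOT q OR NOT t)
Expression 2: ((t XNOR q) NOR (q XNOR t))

Yes, they are equivalent — the two output columns agree on all 4 assignments:
q | t | Expression 1 | Expression 2
-----------------------------------
0 | 0 | 0 | 0
0 | 1 | 1 | 1
1 | 0 | 1 | 1
1 | 1 | 0 | 0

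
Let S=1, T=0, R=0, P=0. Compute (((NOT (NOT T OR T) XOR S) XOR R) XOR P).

Substituting: (((NOT (NOT 0 OR 0) XOR 1) XOR 0) XOR 0)
= 1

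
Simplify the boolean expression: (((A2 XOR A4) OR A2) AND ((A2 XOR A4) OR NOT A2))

By distribution ((E OR v) AND (E OR NOT v) = E):
= (A2 XOR A4)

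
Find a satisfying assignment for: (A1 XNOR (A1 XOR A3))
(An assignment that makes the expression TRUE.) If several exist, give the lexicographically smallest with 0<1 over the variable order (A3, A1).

A3=0, A1=0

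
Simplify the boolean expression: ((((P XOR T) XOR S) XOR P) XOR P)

By XOR self-cancellation ((E XOR v) XOR v = E):
= ((P XOR T) XOR S)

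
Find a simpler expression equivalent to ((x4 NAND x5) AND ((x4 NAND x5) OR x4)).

By absorption (E AND (E OR v) = E):
= (x4 NAND x5)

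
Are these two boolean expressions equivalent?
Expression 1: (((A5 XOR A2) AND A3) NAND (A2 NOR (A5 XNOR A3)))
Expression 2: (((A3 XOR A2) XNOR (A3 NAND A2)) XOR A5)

No. Counterexample: with A3=0, A2=0, A5=0, Expression 1 = 1 but Expression 2 = 0.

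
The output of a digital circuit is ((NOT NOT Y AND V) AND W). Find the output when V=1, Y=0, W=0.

Substituting: ((NOT NOT 0 AND 1) AND 0)
= 0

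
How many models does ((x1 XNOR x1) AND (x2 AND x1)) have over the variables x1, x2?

Satisfying assignments: (1,1)
Count: 1 out of 4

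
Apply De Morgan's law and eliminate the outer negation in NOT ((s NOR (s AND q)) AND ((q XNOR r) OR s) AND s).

NOT (s NOR (s AND q)) OR NOT ((q XNOR r) OR s) OR NOT s
De Morgan's: NOT(AND of terms) = OR of negations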